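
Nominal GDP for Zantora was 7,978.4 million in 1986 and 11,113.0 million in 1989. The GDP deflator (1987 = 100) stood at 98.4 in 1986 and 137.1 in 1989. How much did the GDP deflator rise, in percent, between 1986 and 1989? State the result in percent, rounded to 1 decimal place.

39.3%

Price-level change = 137.1 / 98.4 − 1 = 0.3933.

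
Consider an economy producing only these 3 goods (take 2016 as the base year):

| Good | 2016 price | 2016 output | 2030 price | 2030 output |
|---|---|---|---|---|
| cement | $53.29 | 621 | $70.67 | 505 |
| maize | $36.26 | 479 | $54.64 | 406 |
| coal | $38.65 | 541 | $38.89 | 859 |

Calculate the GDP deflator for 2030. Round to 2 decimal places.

Nominal GDP 2030 = 70.67·505 + 54.64·406 + 38.89·859 = 91278.70.
Real GDP 2030 (at 2016 prices) = 53.29·505 + 36.26·406 + 38.65·859 = 74833.36.
Deflator = Nominal/Real × 100 = 91278.70/74833.36 × 100 = 121.976.

121.98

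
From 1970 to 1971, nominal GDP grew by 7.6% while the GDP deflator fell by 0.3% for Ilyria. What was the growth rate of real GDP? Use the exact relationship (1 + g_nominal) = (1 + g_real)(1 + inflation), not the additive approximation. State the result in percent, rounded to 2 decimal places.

7.92%

(1 + g_nom) = (1 + g_real)(1 + π), so g_real = 1.0760 / 0.9970 − 1 = 0.07924.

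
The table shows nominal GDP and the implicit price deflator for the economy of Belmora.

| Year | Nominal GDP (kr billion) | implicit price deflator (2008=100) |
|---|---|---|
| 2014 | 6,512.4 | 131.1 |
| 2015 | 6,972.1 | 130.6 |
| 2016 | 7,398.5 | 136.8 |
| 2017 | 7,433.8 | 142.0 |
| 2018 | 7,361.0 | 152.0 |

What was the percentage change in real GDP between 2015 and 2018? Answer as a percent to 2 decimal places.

Real GDP 2015 = 6972.1/1.306 = 5338.51.
Real GDP 2018 = 7361.0/1.520 = 4842.76.
Change = 4842.76/5338.51 − 1 = -0.0929.

-9.29%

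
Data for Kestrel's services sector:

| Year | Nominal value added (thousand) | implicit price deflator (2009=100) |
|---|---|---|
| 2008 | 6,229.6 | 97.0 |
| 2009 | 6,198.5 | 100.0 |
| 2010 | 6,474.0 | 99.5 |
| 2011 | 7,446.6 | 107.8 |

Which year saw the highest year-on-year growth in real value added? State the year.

2011

2009: real = 6198.5/1.000 = 6198.50; growth vs 2008 (6422.27) = -3.48%.
2010: real = 6474.0/0.995 = 6506.53; growth vs 2009 (6198.50) = 4.97%.
2011: real = 7446.6/1.078 = 6907.79; growth vs 2010 (6506.53) = 6.17%.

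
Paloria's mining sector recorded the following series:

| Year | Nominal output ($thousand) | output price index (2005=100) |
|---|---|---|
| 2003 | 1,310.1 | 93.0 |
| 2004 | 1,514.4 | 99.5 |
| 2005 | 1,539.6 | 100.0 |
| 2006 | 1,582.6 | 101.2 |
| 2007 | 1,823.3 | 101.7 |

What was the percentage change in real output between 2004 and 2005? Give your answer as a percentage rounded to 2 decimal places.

1.16%

Real output 2004 = 1514.4/0.995 = 1522.01.
Real output 2005 = 1539.6/1.000 = 1539.60.
Change = 1539.60/1522.01 − 1 = 0.0116.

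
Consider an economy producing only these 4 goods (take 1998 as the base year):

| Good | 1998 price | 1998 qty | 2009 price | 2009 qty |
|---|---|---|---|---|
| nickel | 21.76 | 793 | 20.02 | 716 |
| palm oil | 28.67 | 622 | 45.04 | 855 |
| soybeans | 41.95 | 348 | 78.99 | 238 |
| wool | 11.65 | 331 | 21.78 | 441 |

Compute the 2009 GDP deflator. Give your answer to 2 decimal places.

147.15

Nominal GDP 2009 = 20.02·716 + 45.04·855 + 78.99·238 + 21.78·441 = 81248.12.
Real GDP 2009 (at 1998 prices) = 21.76·716 + 28.67·855 + 41.95·238 + 11.65·441 = 55214.76.
Deflator = Nominal/Real × 100 = 81248.12/55214.76 × 100 = 147.149.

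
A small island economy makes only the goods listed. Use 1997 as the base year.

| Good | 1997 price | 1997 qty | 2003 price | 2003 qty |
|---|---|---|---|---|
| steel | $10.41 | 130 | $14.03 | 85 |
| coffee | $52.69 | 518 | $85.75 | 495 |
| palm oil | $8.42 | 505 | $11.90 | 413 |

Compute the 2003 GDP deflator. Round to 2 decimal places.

159.49

Nominal GDP 2003 = 14.03·85 + 85.75·495 + 11.90·413 = 48553.50.
Real GDP 2003 (at 1997 prices) = 10.41·85 + 52.69·495 + 8.42·413 = 30443.86.
Deflator = Nominal/Real × 100 = 48553.50/30443.86 × 100 = 159.485.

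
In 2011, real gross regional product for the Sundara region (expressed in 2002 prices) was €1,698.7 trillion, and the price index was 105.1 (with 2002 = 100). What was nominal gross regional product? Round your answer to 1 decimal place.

Nominal gross regional product = Real × (price index/100) = 1698.7 × 1.051 = 1785.33.

€1,785.3 trillion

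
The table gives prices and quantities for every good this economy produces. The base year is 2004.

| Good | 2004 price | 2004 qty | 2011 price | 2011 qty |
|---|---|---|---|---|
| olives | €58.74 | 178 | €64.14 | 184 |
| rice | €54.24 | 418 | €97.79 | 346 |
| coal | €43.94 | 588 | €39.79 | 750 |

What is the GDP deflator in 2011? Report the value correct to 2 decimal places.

120.71

Nominal GDP 2011 = 64.14·184 + 97.79·346 + 39.79·750 = 75479.60.
Real GDP 2011 (at 2004 prices) = 58.74·184 + 54.24·346 + 43.94·750 = 62530.20.
Deflator = Nominal/Real × 100 = 75479.60/62530.20 × 100 = 120.709.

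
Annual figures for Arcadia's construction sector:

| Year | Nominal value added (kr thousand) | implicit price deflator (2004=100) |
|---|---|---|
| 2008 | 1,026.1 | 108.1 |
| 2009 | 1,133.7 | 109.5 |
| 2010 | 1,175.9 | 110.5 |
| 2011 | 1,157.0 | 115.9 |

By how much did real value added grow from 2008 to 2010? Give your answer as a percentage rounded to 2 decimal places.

Real value added 2008 = 1026.1/1.081 = 949.21.
Real value added 2010 = 1175.9/1.105 = 1064.16.
Change = 1064.16/949.21 − 1 = 0.1211.

12.11%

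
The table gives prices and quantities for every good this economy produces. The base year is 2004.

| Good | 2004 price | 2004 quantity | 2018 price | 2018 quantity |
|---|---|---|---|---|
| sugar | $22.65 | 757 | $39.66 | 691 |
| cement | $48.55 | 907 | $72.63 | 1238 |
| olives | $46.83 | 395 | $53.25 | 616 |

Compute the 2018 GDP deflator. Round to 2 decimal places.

143.52

Nominal GDP 2018 = 39.66·691 + 72.63·1238 + 53.25·616 = 150123.00.
Real GDP 2018 (at 2004 prices) = 22.65·691 + 48.55·1238 + 46.83·616 = 104603.33.
Deflator = Nominal/Real × 100 = 150123.00/104603.33 × 100 = 143.516.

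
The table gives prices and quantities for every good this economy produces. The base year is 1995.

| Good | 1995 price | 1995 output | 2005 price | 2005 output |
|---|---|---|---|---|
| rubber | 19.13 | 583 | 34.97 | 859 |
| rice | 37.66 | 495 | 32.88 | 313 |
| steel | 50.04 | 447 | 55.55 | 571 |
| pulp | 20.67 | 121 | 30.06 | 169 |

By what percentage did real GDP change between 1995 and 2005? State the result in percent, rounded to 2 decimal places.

Real GDP 1995 = Nominal GDP 1995 = 19.13·583 + 37.66·495 + 50.04·447 + 20.67·121 = 54663.44.
Real GDP 2005 (at 1995 prices) = 19.13·859 + 37.66·313 + 50.04·571 + 20.67·169 = 60286.32.
Real growth = 60286.32/54663.44 − 1 = 0.1029.

10.29%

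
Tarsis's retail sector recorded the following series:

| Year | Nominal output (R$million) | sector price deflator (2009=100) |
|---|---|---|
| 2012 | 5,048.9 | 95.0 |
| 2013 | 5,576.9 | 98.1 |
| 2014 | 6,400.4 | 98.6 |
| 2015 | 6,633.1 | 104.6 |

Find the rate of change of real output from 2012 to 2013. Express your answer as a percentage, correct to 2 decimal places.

6.97%

Real output 2012 = 5048.9/0.950 = 5314.63.
Real output 2013 = 5576.9/0.981 = 5684.91.
Change = 5684.91/5314.63 − 1 = 0.0697.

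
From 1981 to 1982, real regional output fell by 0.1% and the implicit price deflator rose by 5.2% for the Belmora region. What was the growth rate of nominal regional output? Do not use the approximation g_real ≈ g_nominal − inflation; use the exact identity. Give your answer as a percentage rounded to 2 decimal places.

(1 + g_nom) = (1 + g_real)(1 + π) = 0.9990 × 1.0520 = 1.05095.

5.09%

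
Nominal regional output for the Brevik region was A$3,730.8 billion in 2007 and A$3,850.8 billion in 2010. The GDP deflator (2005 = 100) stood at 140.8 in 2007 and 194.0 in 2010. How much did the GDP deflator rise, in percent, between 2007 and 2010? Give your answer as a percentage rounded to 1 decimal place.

Price-level change = 194.0 / 140.8 − 1 = 0.3778.

37.8%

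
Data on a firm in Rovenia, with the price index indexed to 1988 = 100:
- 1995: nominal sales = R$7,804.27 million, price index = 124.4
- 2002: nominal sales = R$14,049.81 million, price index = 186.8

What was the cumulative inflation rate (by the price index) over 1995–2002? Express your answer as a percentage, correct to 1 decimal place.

Price-level change = 186.8 / 124.4 − 1 = 0.5016.

50.2%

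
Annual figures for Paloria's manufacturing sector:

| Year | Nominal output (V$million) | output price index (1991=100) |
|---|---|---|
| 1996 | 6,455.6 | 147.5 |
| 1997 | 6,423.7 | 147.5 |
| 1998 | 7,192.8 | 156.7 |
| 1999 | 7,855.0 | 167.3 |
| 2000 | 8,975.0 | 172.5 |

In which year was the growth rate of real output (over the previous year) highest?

1997: real = 6423.7/1.475 = 4355.05; growth vs 1996 (4376.68) = -0.49%.
1998: real = 7192.8/1.567 = 4590.17; growth vs 1997 (4355.05) = 5.40%.
1999: real = 7855.0/1.673 = 4695.16; growth vs 1998 (4590.17) = 2.29%.
2000: real = 8975.0/1.725 = 5202.90; growth vs 1999 (4695.16) = 10.81%.

2000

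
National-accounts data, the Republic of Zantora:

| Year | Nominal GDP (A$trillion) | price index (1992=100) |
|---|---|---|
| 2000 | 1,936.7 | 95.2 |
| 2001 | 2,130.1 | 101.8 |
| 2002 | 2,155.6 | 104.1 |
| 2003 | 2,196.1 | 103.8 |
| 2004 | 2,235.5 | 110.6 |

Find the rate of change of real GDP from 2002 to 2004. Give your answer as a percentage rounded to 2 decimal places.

-2.39%

Real GDP 2002 = 2155.6/1.041 = 2070.70.
Real GDP 2004 = 2235.5/1.106 = 2021.25.
Change = 2021.25/2070.70 − 1 = -0.0239.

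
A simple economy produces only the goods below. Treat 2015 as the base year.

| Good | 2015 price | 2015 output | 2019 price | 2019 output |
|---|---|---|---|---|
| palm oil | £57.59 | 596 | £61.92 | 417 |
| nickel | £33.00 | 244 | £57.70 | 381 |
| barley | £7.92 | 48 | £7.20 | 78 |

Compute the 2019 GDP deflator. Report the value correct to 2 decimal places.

130.00

Nominal GDP 2019 = 61.92·417 + 57.70·381 + 7.20·78 = 48365.94.
Real GDP 2019 (at 2015 prices) = 57.59·417 + 33.00·381 + 7.92·78 = 37205.79.
Deflator = Nominal/Real × 100 = 48365.94/37205.79 × 100 = 129.996.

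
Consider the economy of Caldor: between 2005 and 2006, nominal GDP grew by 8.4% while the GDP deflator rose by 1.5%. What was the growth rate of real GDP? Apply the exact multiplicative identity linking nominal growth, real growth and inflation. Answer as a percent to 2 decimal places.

(1 + g_nom) = (1 + g_real)(1 + π), so g_real = 1.0840 / 1.0150 − 1 = 0.06798.

6.80%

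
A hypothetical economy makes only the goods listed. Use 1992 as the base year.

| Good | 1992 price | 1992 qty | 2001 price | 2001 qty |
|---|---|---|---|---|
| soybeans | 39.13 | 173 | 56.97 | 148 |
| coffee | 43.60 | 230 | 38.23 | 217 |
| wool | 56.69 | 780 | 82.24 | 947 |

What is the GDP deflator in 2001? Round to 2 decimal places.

Nominal GDP 2001 = 56.97·148 + 38.23·217 + 82.24·947 = 94608.75.
Real GDP 2001 (at 1992 prices) = 39.13·148 + 43.60·217 + 56.69·947 = 68937.87.
Deflator = Nominal/Real × 100 = 94608.75/68937.87 × 100 = 137.238.

137.24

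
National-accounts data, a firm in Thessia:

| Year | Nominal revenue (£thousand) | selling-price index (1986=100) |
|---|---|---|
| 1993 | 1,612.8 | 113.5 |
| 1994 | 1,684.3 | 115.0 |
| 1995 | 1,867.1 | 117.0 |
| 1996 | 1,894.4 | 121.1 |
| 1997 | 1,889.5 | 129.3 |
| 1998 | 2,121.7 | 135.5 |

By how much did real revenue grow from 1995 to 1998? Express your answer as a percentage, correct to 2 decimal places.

Real revenue 1995 = 1867.1/1.170 = 1595.81.
Real revenue 1998 = 2121.7/1.355 = 1565.83.
Change = 1565.83/1595.81 − 1 = -0.0188.

-1.88%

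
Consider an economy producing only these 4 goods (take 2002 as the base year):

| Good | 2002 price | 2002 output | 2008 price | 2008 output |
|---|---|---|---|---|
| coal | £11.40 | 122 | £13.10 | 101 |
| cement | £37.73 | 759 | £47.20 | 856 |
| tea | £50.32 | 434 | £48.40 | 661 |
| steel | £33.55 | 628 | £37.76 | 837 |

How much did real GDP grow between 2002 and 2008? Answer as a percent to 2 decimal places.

Real GDP 2002 = Nominal GDP 2002 = 11.40·122 + 37.73·759 + 50.32·434 + 33.55·628 = 72936.15.
Real GDP 2008 (at 2002 prices) = 11.40·101 + 37.73·856 + 50.32·661 + 33.55·837 = 94791.15.
Real growth = 94791.15/72936.15 − 1 = 0.2996.

29.96%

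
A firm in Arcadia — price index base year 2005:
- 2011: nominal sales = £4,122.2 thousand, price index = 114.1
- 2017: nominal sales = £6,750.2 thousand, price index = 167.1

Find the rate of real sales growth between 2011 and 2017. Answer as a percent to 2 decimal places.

11.81%

Deflate each year: 2011 → 4122.2/1.141 = 3612.80; 2017 → 6750.2/1.671 = 4039.62.
So real sales changed by 4039.62/3612.80 − 1 = 0.1181, i.e. 11.81%.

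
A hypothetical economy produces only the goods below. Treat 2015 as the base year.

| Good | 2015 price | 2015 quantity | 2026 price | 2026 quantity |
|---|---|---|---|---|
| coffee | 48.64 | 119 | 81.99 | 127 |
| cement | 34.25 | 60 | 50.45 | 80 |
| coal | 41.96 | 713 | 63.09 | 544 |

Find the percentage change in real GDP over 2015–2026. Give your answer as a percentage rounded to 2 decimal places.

-15.93%

Real GDP 2015 = Nominal GDP 2015 = 48.64·119 + 34.25·60 + 41.96·713 = 37760.64.
Real GDP 2026 (at 2015 prices) = 48.64·127 + 34.25·80 + 41.96·544 = 31743.52.
Real growth = 31743.52/37760.64 − 1 = -0.1593.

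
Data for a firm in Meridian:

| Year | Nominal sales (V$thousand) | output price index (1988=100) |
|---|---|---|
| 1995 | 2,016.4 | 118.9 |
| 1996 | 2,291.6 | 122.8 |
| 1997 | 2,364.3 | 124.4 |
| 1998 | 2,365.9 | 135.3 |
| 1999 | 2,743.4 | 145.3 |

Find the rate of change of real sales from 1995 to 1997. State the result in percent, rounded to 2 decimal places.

Real sales 1995 = 2016.4/1.189 = 1695.88.
Real sales 1997 = 2364.3/1.244 = 1900.56.
Change = 1900.56/1695.88 − 1 = 0.1207.

12.07%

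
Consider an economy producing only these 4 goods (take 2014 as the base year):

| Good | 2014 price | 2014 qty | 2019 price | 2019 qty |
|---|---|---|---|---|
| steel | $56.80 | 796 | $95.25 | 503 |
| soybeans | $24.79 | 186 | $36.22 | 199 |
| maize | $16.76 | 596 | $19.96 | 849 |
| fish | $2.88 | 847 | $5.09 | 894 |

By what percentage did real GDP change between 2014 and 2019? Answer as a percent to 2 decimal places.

-19.19%

Real GDP 2014 = Nominal GDP 2014 = 56.80·796 + 24.79·186 + 16.76·596 + 2.88·847 = 62252.06.
Real GDP 2019 (at 2014 prices) = 56.80·503 + 24.79·199 + 16.76·849 + 2.88·894 = 50307.57.
Real growth = 50307.57/62252.06 − 1 = -0.1919.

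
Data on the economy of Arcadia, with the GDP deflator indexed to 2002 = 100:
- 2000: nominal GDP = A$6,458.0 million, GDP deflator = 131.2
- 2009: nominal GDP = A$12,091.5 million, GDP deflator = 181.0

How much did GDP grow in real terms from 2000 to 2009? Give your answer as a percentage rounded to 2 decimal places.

Deflate each year: 2000 → 6458.0/1.312 = 4922.26; 2009 → 12091.5/1.810 = 6680.39.
So real GDP changed by 6680.39/4922.26 − 1 = 0.3572, i.e. 35.72%.

35.72%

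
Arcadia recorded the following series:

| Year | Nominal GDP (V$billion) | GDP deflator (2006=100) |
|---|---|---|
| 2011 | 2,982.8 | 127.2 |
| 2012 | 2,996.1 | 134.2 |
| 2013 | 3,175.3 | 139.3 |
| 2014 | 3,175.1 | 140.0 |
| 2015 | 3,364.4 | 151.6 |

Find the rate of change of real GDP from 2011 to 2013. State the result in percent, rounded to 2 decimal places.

Real GDP 2011 = 2982.8/1.272 = 2344.97.
Real GDP 2013 = 3175.3/1.393 = 2279.47.
Change = 2279.47/2344.97 − 1 = -0.0279.

-2.79%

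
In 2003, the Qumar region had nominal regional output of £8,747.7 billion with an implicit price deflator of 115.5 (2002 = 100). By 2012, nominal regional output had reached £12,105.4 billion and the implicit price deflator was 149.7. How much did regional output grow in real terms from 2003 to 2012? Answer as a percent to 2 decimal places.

Deflate each year: 2003 → 8747.7/1.155 = 7573.77; 2012 → 12105.4/1.497 = 8086.44.
So real regional output changed by 8086.44/7573.77 − 1 = 0.0677, i.e. 6.77%.

6.77%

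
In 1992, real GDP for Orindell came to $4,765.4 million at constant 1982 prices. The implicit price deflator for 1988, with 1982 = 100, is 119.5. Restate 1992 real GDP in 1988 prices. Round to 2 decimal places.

Real GDP in 1988 prices = Real GDP in 1982 prices × (P_1988/P_1982) = 4765.4 × 1.195 = 5694.65.

$5,694.65 million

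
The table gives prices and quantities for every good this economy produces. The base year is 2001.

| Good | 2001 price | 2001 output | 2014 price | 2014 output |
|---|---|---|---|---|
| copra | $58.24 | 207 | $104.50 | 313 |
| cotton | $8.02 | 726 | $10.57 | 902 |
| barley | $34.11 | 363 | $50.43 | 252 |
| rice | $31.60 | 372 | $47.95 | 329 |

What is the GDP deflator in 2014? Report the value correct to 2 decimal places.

Nominal GDP 2014 = 104.50·313 + 10.57·902 + 50.43·252 + 47.95·329 = 70726.55.
Real GDP 2014 (at 2001 prices) = 58.24·313 + 8.02·902 + 34.11·252 + 31.60·329 = 44455.28.
Deflator = Nominal/Real × 100 = 70726.55/44455.28 × 100 = 159.096.

159.10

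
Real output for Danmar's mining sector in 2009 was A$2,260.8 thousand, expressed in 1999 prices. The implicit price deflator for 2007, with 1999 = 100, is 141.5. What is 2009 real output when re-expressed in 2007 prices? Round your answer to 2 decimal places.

A$3,199.03 thousand

Real output in 2007 prices = Real output in 1999 prices × (P_2007/P_1999) = 2260.8 × 1.415 = 3199.03.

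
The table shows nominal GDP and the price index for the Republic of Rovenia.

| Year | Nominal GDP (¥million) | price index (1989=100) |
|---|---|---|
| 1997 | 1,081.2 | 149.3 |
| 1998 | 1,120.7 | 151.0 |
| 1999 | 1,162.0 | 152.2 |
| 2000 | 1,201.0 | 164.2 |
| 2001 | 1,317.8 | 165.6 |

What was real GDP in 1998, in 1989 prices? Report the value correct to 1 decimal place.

Real GDP 1998 = 1120.7 / 1.510 = 742.19.

¥742.2 million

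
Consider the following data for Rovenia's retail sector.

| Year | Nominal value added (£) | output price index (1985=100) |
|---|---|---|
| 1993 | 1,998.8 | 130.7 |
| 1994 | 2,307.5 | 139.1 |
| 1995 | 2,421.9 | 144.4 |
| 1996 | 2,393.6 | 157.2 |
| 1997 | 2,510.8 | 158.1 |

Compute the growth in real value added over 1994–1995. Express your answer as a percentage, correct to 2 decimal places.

Real value added 1994 = 2307.5/1.391 = 1658.88.
Real value added 1995 = 2421.9/1.444 = 1677.22.
Change = 1677.22/1658.88 − 1 = 0.0111.

1.11%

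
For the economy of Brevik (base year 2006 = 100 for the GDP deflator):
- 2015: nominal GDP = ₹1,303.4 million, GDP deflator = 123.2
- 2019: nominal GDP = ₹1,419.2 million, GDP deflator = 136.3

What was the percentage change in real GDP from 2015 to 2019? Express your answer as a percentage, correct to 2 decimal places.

-1.58%

Real GDP 2015 = 1303.4 / 1.232 = 1057.95.
Real GDP 2019 = 1419.2 / 1.363 = 1041.23.
Real growth = 1041.23 / 1057.95 − 1 = -0.0158.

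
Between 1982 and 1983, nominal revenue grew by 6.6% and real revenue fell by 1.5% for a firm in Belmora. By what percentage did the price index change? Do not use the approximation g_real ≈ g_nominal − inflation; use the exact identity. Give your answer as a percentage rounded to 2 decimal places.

8.22%

(1 + g_nom) = (1 + g_real)(1 + π), so π = 1.0660 / 0.9850 − 1 = 0.08223.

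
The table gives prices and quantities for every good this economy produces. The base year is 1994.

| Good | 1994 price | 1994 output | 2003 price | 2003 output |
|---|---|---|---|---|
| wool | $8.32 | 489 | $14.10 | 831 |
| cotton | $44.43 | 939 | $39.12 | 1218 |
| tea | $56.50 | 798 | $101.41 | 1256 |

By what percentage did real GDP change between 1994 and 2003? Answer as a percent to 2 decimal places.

45.25%

Real GDP 1994 = Nominal GDP 1994 = 8.32·489 + 44.43·939 + 56.50·798 = 90875.25.
Real GDP 2003 (at 1994 prices) = 8.32·831 + 44.43·1218 + 56.50·1256 = 131993.66.
Real growth = 131993.66/90875.25 − 1 = 0.4525.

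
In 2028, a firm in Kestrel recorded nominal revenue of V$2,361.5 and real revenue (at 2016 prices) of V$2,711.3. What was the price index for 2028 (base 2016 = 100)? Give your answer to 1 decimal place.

price index = (Nominal / Real) × 100 = 2361.5 / 2711.3 × 100 = 87.10.

87.1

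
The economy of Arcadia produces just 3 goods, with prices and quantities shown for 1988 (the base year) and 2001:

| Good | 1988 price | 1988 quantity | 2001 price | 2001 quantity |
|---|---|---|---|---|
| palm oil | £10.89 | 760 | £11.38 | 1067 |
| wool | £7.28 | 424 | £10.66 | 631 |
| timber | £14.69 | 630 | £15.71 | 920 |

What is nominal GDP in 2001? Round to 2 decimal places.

Nominal GDP 2001 = Σ (p_2001 × q_2001) = 11.38·1067 + 10.66·631 + 15.71·920 = 33322.12.

£33322.12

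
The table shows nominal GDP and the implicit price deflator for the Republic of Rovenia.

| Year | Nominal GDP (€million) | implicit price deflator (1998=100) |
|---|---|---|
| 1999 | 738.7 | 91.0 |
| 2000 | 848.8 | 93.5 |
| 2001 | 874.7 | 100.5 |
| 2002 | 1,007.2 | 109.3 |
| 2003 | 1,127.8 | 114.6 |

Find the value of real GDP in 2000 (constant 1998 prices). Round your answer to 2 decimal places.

€907.81 million

Real GDP 2000 = 848.8 / 0.935 = 907.81.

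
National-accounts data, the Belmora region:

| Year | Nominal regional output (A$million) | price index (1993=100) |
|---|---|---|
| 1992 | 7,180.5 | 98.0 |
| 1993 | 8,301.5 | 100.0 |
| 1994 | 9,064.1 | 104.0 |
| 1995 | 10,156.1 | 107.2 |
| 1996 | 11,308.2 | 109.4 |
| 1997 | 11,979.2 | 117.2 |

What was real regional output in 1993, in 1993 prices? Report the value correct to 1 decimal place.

A$8,301.5 million

Real regional output 1993 = 8301.5 / 1.000 = 8301.50.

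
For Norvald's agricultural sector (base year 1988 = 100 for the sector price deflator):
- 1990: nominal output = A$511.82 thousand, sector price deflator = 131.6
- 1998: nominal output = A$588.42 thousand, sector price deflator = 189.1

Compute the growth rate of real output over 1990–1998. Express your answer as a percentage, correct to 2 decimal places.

-19.99%

Deflate each year: 1990 → 511.82/1.316 = 388.92; 1998 → 588.42/1.891 = 311.17.
So real output changed by 311.17/388.92 − 1 = -0.1999, i.e. -19.99%.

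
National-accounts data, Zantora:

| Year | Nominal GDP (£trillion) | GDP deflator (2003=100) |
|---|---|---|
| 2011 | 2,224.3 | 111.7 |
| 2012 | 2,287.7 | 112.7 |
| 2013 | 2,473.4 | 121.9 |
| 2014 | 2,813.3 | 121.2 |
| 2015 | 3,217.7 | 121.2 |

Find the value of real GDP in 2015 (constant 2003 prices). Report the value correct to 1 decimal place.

£2,654.9 trillion

Real GDP 2015 = 3217.7 / 1.212 = 2654.87.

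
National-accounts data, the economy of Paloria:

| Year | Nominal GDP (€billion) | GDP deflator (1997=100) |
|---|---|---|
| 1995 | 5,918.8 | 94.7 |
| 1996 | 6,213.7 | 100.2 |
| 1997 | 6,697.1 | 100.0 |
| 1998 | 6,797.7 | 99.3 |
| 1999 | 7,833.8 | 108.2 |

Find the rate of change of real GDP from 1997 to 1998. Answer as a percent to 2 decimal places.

2.22%

Real GDP 1997 = 6697.1/1.000 = 6697.10.
Real GDP 1998 = 6797.7/0.993 = 6845.62.
Change = 6845.62/6697.10 − 1 = 0.0222.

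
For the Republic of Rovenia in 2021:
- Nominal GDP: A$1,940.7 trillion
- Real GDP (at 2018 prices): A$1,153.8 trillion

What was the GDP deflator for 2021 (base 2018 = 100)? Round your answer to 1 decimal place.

GDP deflator = (Nominal / Real) × 100 = 1940.7 / 1153.8 × 100 = 168.20.

168.2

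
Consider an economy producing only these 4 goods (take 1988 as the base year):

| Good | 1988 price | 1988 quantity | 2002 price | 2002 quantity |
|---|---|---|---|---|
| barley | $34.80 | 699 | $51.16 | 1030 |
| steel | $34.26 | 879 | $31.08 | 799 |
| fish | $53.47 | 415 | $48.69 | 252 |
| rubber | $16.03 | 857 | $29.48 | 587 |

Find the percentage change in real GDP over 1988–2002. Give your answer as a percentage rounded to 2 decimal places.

-4.72%

Real GDP 1988 = Nominal GDP 1988 = 34.80·699 + 34.26·879 + 53.47·415 + 16.03·857 = 90367.50.
Real GDP 2002 (at 1988 prices) = 34.80·1030 + 34.26·799 + 53.47·252 + 16.03·587 = 86101.79.
Real growth = 86101.79/90367.50 − 1 = -0.0472.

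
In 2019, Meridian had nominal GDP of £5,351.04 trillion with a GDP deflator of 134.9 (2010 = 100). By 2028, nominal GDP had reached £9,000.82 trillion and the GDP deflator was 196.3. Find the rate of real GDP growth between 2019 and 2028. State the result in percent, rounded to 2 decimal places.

15.59%

Deflate each year: 2019 → 5351.04/1.349 = 3966.67; 2028 → 9000.82/1.963 = 4585.24.
So real GDP changed by 4585.24/3966.67 − 1 = 0.1559, i.e. 15.59%.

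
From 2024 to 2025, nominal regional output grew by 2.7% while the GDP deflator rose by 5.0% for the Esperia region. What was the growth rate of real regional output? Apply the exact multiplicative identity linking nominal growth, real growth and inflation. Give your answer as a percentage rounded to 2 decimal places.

(1 + g_nom) = (1 + g_real)(1 + π), so g_real = 1.0270 / 1.0500 − 1 = -0.02190.

-2.19%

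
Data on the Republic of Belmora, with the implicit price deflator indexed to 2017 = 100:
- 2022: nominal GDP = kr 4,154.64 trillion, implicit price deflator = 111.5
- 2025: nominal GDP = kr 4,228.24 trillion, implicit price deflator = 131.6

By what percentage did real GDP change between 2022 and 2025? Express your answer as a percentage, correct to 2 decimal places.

-13.77%

Real GDP 2022 = 4154.64 / 1.115 = 3726.13.
Real GDP 2025 = 4228.24 / 1.316 = 3212.95.
Real growth = 3212.95 / 3726.13 − 1 = -0.1377.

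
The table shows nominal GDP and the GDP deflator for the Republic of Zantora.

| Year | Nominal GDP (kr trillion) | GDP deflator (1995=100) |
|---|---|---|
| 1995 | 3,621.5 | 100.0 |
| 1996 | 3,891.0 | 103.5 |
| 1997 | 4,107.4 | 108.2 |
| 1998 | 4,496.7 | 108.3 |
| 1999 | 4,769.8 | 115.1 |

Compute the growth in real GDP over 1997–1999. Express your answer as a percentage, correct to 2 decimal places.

9.17%

Real GDP 1997 = 4107.4/1.082 = 3796.12.
Real GDP 1999 = 4769.8/1.151 = 4144.05.
Change = 4144.05/3796.12 − 1 = 0.0917.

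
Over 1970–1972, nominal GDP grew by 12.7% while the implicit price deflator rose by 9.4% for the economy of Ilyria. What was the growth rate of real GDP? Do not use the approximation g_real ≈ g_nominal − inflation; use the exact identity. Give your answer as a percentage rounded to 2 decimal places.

(1 + g_nom) = (1 + g_real)(1 + π), so g_real = 1.1270 / 1.0940 − 1 = 0.03016.

3.02%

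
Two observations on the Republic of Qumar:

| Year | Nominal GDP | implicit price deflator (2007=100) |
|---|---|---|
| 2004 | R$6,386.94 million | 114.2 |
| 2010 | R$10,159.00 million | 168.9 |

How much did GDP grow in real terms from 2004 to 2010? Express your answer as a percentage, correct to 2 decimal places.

Real GDP 2004 = 6386.94 / 1.142 = 5592.77.
Real GDP 2010 = 10159.00 / 1.689 = 6014.80.
Real growth = 6014.80 / 5592.77 − 1 = 0.0755.

7.55%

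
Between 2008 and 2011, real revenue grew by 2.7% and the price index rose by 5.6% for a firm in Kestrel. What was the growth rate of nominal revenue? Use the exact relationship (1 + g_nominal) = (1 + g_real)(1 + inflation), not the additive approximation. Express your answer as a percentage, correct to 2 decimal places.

(1 + g_nom) = (1 + g_real)(1 + π) = 1.0270 × 1.0560 = 1.08451.

8.45%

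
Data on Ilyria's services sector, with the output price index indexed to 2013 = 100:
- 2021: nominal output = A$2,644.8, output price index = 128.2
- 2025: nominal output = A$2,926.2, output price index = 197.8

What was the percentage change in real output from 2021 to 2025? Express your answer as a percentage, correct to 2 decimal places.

Deflate each year: 2021 → 2644.8/1.282 = 2063.03; 2025 → 2926.2/1.978 = 1479.37.
So real output changed by 1479.37/2063.03 − 1 = -0.2829, i.e. -28.29%.

-28.29%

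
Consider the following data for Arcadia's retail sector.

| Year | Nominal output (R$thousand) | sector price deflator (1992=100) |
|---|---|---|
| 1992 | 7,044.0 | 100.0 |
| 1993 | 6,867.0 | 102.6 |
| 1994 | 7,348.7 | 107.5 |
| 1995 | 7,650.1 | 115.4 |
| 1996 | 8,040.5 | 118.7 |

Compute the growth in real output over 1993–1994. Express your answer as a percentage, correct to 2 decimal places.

2.14%

Real output 1993 = 6867.0/1.026 = 6692.98.
Real output 1994 = 7348.7/1.075 = 6836.00.
Change = 6836.00/6692.98 − 1 = 0.0214.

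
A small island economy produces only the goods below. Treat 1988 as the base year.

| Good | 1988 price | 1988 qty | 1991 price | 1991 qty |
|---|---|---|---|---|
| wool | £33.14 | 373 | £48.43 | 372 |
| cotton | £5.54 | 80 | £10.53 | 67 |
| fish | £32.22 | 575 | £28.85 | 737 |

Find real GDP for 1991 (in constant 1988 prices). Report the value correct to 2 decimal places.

Real GDP 1991 = Σ (p_1988 × q_1991) = 33.14·372 + 5.54·67 + 32.22·737 = 36445.40.

£36445.40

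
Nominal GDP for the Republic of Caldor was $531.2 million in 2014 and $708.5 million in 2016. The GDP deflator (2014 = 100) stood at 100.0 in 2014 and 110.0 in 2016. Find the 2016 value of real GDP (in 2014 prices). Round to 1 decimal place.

Real GDP = Nominal / (GDP deflator/100) = 708.5 / 1.100 = 644.09.

$644.1 million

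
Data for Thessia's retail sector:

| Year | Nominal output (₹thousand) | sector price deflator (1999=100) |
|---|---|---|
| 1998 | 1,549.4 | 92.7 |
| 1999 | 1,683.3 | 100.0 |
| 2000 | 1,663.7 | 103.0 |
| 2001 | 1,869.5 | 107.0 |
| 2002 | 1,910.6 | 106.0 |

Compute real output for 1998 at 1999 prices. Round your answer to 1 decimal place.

₹1,671.4 thousand

Real output 1998 = 1549.4 / 0.927 = 1671.41.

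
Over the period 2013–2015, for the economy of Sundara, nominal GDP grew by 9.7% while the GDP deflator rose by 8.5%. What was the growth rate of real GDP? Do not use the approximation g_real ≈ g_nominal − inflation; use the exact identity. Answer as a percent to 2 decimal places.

(1 + g_nom) = (1 + g_real)(1 + π), so g_real = 1.0970 / 1.0850 − 1 = 0.01106.

1.11%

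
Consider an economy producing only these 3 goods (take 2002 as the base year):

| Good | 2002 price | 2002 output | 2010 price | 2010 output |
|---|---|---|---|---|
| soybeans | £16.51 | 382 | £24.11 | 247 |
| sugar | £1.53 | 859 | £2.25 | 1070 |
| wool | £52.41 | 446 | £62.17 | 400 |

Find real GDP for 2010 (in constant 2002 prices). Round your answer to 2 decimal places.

Real GDP 2010 = Σ (p_2002 × q_2010) = 16.51·247 + 1.53·1070 + 52.41·400 = 26679.07.

£26679.07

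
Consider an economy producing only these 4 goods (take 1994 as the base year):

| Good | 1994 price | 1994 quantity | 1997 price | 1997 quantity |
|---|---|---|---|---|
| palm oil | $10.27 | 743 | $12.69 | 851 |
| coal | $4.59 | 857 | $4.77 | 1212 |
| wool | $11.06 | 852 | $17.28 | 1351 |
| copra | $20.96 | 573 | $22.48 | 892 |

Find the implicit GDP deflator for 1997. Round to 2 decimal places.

125.11

Nominal GDP 1997 = 12.69·851 + 4.77·1212 + 17.28·1351 + 22.48·892 = 59977.87.
Real GDP 1997 (at 1994 prices) = 10.27·851 + 4.59·1212 + 11.06·1351 + 20.96·892 = 47941.23.
Deflator = Nominal/Real × 100 = 59977.87/47941.23 × 100 = 125.107.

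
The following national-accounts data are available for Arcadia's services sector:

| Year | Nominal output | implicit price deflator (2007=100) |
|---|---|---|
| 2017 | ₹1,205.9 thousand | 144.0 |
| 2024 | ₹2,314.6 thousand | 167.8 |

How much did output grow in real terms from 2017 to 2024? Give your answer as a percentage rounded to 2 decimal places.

Deflate each year: 2017 → 1205.9/1.440 = 837.43; 2024 → 2314.6/1.678 = 1379.38.
So real output changed by 1379.38/837.43 − 1 = 0.6472, i.e. 64.72%.

64.72%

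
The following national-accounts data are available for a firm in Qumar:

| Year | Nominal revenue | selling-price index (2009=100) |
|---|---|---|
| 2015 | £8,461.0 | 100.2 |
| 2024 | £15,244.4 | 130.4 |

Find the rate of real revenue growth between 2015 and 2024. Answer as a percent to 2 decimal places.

38.45%

Real revenue 2015 = 8461.0 / 1.002 = 8444.11.
Real revenue 2024 = 15244.4 / 1.304 = 11690.49.
Real growth = 11690.49 / 8444.11 − 1 = 0.3845.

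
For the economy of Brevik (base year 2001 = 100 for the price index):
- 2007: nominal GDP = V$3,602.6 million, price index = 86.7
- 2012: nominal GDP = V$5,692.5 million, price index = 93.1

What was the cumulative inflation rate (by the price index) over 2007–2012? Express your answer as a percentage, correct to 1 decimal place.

Price-level change = 93.1 / 86.7 − 1 = 0.0738.

7.4%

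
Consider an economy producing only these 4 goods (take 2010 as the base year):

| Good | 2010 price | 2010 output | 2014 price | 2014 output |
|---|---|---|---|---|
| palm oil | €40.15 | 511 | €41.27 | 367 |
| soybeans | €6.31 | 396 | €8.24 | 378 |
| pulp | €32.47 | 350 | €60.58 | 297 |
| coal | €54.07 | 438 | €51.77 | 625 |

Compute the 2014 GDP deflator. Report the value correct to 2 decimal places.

Nominal GDP 2014 = 41.27·367 + 8.24·378 + 60.58·297 + 51.77·625 = 68609.32.
Real GDP 2014 (at 2010 prices) = 40.15·367 + 6.31·378 + 32.47·297 + 54.07·625 = 60557.57.
Deflator = Nominal/Real × 100 = 68609.32/60557.57 × 100 = 113.296.

113.30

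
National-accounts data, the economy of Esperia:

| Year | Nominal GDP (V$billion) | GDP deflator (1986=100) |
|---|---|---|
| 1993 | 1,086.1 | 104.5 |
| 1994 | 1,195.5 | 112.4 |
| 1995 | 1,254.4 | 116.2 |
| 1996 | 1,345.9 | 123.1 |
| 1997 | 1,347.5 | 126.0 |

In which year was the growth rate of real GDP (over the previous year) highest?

1994: real = 1195.5/1.124 = 1063.61; growth vs 1993 (1039.33) = 2.34%.
1995: real = 1254.4/1.162 = 1079.52; growth vs 1994 (1063.61) = 1.50%.
1996: real = 1345.9/1.231 = 1093.34; growth vs 1995 (1079.52) = 1.28%.
1997: real = 1347.5/1.260 = 1069.44; growth vs 1996 (1093.34) = -2.19%.

1994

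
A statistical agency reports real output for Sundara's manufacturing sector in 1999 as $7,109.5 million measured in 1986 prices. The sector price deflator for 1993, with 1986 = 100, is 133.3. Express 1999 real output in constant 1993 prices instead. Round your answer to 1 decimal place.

$9,477.0 million

Real output in 1993 prices = Real output in 1986 prices × (P_1993/P_1986) = 7109.5 × 1.333 = 9476.96.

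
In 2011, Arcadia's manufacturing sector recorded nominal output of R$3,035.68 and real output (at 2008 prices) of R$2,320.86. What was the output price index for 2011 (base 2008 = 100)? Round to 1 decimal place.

130.8

output price index = (Nominal / Real) × 100 = 3035.68 / 2320.86 × 100 = 130.80.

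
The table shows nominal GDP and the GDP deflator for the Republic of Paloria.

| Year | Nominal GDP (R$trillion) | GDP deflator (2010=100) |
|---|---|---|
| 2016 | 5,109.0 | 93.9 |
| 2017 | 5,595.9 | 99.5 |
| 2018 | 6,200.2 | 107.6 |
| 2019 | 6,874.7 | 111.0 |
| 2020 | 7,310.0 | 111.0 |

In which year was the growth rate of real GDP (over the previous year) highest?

2019

2017: real = 5595.9/0.995 = 5624.02; growth vs 2016 (5440.89) = 3.37%.
2018: real = 6200.2/1.076 = 5762.27; growth vs 2017 (5624.02) = 2.46%.
2019: real = 6874.7/1.110 = 6193.42; growth vs 2018 (5762.27) = 7.48%.
2020: real = 7310.0/1.110 = 6585.59; growth vs 2019 (6193.42) = 6.33%.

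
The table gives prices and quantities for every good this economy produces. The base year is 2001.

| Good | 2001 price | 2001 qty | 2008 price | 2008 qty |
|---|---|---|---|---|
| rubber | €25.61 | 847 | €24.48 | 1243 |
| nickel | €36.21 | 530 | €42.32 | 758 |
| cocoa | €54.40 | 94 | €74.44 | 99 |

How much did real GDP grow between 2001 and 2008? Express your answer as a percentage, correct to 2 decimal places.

Real GDP 2001 = Nominal GDP 2001 = 25.61·847 + 36.21·530 + 54.40·94 = 45996.57.
Real GDP 2008 (at 2001 prices) = 25.61·1243 + 36.21·758 + 54.40·99 = 64666.01.
Real growth = 64666.01/45996.57 − 1 = 0.4059.

40.59%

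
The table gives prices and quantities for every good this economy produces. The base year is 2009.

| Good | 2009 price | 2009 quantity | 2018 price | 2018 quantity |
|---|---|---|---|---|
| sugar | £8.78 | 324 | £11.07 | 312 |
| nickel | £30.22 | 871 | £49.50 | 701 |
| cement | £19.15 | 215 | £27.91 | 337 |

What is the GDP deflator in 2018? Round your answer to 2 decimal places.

Nominal GDP 2018 = 11.07·312 + 49.50·701 + 27.91·337 = 47559.01.
Real GDP 2018 (at 2009 prices) = 8.78·312 + 30.22·701 + 19.15·337 = 30377.13.
Deflator = Nominal/Real × 100 = 47559.01/30377.13 × 100 = 156.562.

156.56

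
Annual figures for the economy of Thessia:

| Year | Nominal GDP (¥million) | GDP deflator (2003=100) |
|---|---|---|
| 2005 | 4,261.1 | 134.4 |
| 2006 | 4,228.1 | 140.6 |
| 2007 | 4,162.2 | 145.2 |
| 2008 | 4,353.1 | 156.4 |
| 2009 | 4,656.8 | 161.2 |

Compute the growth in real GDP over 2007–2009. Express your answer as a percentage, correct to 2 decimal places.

Real GDP 2007 = 4162.2/1.452 = 2866.53.
Real GDP 2009 = 4656.8/1.612 = 2888.83.
Change = 2888.83/2866.53 − 1 = 0.0078.

0.78%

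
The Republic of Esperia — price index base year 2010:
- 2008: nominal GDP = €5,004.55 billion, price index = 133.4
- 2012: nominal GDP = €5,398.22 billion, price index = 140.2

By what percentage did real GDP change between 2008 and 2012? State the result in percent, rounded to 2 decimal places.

2.63%

Deflate each year: 2008 → 5004.55/1.334 = 3751.54; 2012 → 5398.22/1.402 = 3850.37.
So real GDP changed by 3850.37/3751.54 − 1 = 0.0263, i.e. 2.63%.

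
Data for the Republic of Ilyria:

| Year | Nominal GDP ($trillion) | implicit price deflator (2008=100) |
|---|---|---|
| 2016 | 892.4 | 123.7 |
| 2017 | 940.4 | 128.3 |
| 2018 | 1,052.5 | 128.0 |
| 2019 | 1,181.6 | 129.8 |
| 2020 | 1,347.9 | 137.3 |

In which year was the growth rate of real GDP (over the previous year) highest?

2017: real = 940.4/1.283 = 732.97; growth vs 2016 (721.42) = 1.60%.
2018: real = 1052.5/1.280 = 822.27; growth vs 2017 (732.97) = 12.18%.
2019: real = 1181.6/1.298 = 910.32; growth vs 2018 (822.27) = 10.71%.
2020: real = 1347.9/1.373 = 981.72; growth vs 2019 (910.32) = 7.84%.

2018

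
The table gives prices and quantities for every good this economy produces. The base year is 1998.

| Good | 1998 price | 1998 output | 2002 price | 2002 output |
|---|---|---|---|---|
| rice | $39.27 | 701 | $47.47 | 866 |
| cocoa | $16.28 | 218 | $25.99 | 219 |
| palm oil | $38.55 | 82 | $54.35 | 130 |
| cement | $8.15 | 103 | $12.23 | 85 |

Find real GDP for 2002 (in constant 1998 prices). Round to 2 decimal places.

Real GDP 2002 = Σ (p_1998 × q_2002) = 39.27·866 + 16.28·219 + 38.55·130 + 8.15·85 = 43277.39.

$43277.39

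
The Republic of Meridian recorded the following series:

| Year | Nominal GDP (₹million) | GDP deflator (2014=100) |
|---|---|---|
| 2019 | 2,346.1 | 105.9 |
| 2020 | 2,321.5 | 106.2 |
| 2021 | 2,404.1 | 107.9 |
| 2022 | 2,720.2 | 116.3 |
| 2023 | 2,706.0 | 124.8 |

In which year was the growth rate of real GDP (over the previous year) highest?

2022

2020: real = 2321.5/1.062 = 2185.97; growth vs 2019 (2215.39) = -1.33%.
2021: real = 2404.1/1.079 = 2228.08; growth vs 2020 (2185.97) = 1.93%.
2022: real = 2720.2/1.163 = 2338.95; growth vs 2021 (2228.08) = 4.98%.
2023: real = 2706.0/1.248 = 2168.27; growth vs 2022 (2338.95) = -7.30%.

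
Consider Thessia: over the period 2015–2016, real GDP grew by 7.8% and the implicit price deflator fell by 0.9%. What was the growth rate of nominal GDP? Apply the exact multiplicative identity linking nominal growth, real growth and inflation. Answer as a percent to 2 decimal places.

(1 + g_nom) = (1 + g_real)(1 + π) = 1.0780 × 0.9910 = 1.06830.

6.83%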